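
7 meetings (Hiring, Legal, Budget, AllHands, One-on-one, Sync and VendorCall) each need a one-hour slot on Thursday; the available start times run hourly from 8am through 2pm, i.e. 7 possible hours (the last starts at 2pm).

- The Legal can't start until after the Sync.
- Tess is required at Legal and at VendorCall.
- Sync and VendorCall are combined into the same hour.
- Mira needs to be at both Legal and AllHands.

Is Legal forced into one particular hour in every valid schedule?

Legal can be 9am (e.g. Budget in 8am, Hiring in 8am, One-on-one in 8am, AllHands in 8am, Legal in 9am, VendorCall in 8am, Sync in 8am) or 10am (e.g. Legal -> 10am, AllHands -> 8am, One-on-one -> 8am, Sync -> 8am, Budget -> 8am, Hiring -> 8am, VendorCall -> 8am).

No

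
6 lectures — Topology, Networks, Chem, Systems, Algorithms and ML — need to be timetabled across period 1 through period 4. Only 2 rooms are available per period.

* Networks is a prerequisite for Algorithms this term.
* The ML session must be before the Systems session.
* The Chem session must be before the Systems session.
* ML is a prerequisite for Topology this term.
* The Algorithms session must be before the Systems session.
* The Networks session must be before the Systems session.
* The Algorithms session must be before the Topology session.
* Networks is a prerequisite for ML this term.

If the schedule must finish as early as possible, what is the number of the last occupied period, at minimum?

The precedence chain requires at least 3 distinct periods.
With at most 2 per period and 6 lectures, at least 3 periods are needed.
3 works (last occupied period: period 3): for example Chem -> period 1; Networks -> period 1; Algorithms -> period 2; Topology -> period 3; Systems -> period 3; ML -> period 2.

3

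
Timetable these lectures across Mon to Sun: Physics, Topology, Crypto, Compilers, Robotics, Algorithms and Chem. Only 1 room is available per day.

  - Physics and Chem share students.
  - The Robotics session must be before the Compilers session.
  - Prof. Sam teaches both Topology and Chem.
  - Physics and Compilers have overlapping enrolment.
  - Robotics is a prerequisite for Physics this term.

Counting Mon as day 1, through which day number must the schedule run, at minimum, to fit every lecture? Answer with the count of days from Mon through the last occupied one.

7 days

The precedence chain requires at least 2 distinct days.
With at most 1 per day and 7 lectures, at least 7 days are needed.
7 works (last occupied day: Sun): for example Algorithms -> Sat; Robotics -> Mon; Physics -> Tue; Topology -> Thu; Chem -> Sun; Crypto -> Fri; Compilers -> Wed.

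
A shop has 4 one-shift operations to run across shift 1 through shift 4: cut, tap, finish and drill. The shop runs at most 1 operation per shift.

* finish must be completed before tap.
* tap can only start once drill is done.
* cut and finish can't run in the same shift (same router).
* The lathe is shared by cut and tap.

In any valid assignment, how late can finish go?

shift 3

Downstream work caps finish at shift 3.
finish at shift 3 is achievable: finish=shift 3; drill=shift 1; tap=shift 4; cut=shift 2.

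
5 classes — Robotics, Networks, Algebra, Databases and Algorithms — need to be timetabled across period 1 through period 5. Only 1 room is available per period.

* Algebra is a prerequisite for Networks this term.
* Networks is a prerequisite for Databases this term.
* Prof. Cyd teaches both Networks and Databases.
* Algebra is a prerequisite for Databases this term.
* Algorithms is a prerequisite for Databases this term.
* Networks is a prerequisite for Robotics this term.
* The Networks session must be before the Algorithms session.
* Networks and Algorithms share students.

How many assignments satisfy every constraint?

Enumerating: Algebra=period 1; Robotics=period 5; Algorithms=period 3; Databases=period 4; Networks=period 2 | Robotics=period 4, Networks=period 2, Algorithms=period 3, Databases=period 5, Algebra=period 1 | Robotics -> period 3; Algebra -> period 1; Networks -> period 2; Algorithms -> period 4; Databases -> period 5.

3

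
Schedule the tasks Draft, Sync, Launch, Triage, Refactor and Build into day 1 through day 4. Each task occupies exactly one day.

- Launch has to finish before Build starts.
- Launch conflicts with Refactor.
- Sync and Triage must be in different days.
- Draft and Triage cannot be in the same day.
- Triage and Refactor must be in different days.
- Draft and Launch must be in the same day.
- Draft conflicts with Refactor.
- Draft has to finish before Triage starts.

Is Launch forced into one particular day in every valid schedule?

Launch can be day 1 (e.g. Triage -> day 2; Refactor -> day 3; Launch -> day 1; Draft -> day 1; Sync -> day 1; Build -> day 2) or day 2 (e.g. Draft=day 2; Triage=day 3; Sync=day 1; Refactor=day 1; Build=day 3; Launch=day 2).

No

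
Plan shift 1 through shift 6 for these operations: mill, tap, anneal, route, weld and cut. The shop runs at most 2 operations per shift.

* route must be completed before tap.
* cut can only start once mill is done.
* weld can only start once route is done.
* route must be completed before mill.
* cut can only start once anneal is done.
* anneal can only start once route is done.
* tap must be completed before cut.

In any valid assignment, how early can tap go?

Precedence pushes tap to at least shift 2; downstream work caps tap at shift 5.
tap at shift 2 is achievable: anneal in shift 3; weld in shift 3; mill in shift 2; tap in shift 2; cut in shift 4; route in shift 1.

shift 2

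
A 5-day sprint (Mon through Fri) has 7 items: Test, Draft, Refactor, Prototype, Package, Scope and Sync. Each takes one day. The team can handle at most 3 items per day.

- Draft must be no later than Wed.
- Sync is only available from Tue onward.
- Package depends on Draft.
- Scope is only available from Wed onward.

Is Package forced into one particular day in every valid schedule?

No

Package can be Tue (e.g. Test=Mon; Refactor=Mon; Sync=Tue; Scope=Wed; Prototype=Tue; Draft=Mon; Package=Tue) or Wed (e.g. Package=Wed; Sync=Tue; Test=Mon; Scope=Wed; Draft=Mon; Refactor=Mon; Prototype=Tue).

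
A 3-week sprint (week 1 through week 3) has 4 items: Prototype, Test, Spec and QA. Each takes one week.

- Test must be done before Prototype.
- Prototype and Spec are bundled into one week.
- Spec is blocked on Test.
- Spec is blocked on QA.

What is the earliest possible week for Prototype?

Precedence pushes Prototype to at least week 2.
Prototype at week 2 is achievable: Test in week 1, Prototype in week 2, QA in week 1, Spec in week 2.

week 2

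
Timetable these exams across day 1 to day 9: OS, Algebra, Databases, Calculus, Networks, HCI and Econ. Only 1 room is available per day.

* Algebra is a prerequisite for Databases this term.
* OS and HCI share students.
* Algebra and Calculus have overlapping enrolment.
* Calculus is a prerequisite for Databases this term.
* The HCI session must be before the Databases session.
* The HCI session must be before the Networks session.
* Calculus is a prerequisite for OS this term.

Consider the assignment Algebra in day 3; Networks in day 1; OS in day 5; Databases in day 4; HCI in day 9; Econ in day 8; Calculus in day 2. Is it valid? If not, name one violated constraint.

Calculus is a prerequisite for Databases this term — holds.
The HCI session must be before the Networks session — violated.
Algebra is a prerequisite for Databases this term — holds.
Only 1 room is available per day — holds.
OS and HCI share students — holds.
The HCI session must be before the Databases session — violated.
Algebra and Calculus have overlapping enrolment — holds.
Calculus is a prerequisite for OS this term — holds.

Invalid. The HCI session must be before the Networks session.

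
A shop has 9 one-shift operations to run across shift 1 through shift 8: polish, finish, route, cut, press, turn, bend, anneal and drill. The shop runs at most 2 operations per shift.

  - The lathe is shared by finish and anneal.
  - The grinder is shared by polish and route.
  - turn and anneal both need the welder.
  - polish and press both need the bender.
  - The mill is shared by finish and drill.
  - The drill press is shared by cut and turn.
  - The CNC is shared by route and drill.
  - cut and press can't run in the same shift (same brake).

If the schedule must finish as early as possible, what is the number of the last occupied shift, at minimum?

With at most 2 per shift and 9 operations, at least 5 shifts are needed.
5 works (last occupied shift: shift 5): for example bend=shift 4, polish=shift 1, turn=shift 3, cut=shift 2, anneal=shift 4, finish=shift 1, drill=shift 5, route=shift 2, press=shift 3.

shift 5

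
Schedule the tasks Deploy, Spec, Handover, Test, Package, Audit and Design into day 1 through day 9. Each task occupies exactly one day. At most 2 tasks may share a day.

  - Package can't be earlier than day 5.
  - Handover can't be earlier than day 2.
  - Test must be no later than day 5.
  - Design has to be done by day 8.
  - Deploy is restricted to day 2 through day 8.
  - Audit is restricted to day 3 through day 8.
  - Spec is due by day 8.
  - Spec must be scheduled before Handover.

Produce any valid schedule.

Spec -> day 1, Audit -> day 3, Deploy -> day 2, Design -> day 3, Package -> day 5, Handover -> day 2, Test -> day 1

Checking: Spec(day 1) before Handover(day 2); Test=day 1 in [day 1,day 5]; Spec=day 1 in [day 1,day 8]; Design=day 3 in [day 1,day 8]; Deploy=day 2 in [day 2,day 8]; Handover=day 2 in [day 2,day 9]; Package=day 5 in [day 5,day 9]; Audit=day 3 in [day 3,day 8]; max 2 per day (cap 2).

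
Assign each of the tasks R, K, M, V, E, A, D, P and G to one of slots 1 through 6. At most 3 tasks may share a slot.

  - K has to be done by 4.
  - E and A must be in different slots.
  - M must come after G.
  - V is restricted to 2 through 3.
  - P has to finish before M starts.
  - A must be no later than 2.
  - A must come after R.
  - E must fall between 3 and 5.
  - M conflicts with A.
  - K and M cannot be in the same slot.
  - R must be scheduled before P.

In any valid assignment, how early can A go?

2

Precedence pushes A to at least 2; A's own window allows nothing later than 2.
A at 2 is achievable: R=1; E=3; A=2; P=2; K=1; M=3; D=3; V=2; G=1.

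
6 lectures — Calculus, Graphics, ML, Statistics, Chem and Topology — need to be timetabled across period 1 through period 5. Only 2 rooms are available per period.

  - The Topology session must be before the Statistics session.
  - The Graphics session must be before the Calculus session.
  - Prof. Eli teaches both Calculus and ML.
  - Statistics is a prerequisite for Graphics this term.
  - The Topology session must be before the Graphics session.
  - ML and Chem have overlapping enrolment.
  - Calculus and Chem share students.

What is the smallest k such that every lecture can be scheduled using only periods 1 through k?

The precedence chain requires at least 4 distinct periods.
With at most 2 per period and 6 lectures, at least 3 periods are needed.
4 works (last occupied period: period 4): for example Chem -> period 2; Calculus -> period 4; Statistics -> period 2; ML -> period 1; Graphics -> period 3; Topology -> period 1.

4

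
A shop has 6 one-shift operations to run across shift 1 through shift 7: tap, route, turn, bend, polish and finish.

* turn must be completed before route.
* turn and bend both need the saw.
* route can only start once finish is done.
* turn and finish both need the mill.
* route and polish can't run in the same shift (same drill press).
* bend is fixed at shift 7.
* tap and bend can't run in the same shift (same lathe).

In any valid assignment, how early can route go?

shift 3

Precedence pushes route to at least shift 2.
route at shift 3 is achievable: turn=shift 1; route=shift 3; polish=shift 1; bend=shift 7; finish=shift 2; tap=shift 1.
Nothing earlier works — the conflict constraints rule out every shift before shift 3.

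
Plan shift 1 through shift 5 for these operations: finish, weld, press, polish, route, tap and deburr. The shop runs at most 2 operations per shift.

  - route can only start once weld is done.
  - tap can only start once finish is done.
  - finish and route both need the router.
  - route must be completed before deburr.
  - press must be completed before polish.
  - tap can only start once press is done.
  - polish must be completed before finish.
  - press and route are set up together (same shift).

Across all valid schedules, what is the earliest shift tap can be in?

Precedence pushes tap to at least shift 5.
tap at shift 5 is achievable: finish in shift 4; route in shift 2; weld in shift 1; polish in shift 3; press in shift 2; deburr in shift 3; tap in shift 5.

shift 5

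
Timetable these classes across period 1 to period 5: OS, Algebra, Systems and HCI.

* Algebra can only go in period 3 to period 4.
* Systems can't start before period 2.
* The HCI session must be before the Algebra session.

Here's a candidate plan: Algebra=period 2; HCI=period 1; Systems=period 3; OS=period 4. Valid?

Algebra can only go in period 3 to period 4 — violated.
The HCI session must be before the Algebra session — holds.
Systems can't start before period 2 — holds.

Invalid. Algebra can only go in period 3 to period 4.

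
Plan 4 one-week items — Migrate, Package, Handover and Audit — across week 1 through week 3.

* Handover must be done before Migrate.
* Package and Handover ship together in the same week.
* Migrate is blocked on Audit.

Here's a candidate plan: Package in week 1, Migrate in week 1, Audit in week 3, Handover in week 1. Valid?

Package and Handover ship together in the same week — holds.
Handover must be done before Migrate — violated.
Migrate is blocked on Audit — violated.

Invalid. Migrate is blocked on Audit.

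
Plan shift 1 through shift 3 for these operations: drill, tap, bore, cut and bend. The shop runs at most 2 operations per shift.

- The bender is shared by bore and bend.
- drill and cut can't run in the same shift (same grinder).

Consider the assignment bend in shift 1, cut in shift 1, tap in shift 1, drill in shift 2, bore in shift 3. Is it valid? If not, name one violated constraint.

The bender is shared by bore and bend — holds.
drill and cut can't run in the same shift (same grinder) — holds.
The shop runs at most 2 operations per shift — violated.

Invalid. The shop runs at most 2 operations per shift.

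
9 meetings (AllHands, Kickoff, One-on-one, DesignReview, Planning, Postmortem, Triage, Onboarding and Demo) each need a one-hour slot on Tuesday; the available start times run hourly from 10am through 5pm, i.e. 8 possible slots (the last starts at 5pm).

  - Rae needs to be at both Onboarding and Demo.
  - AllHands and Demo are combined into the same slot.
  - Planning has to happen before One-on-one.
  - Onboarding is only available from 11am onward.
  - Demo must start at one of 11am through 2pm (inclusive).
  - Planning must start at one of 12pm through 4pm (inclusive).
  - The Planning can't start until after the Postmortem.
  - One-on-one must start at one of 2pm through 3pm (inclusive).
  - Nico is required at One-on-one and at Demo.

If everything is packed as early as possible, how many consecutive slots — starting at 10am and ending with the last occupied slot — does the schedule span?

The precedence chain requires at least 3 distinct slots.
One-on-one can't be placed before 2pm — that is slot 5 counting from 10am — so the schedule must run through at least 5 slots.
5 works (last occupied slot: 2pm): for example AllHands in 12pm; Kickoff in 10am; Onboarding in 11am; One-on-one in 2pm; DesignReview in 10am; Postmortem in 10am; Demo in 12pm; Planning in 12pm; Triage in 10am.

5 slots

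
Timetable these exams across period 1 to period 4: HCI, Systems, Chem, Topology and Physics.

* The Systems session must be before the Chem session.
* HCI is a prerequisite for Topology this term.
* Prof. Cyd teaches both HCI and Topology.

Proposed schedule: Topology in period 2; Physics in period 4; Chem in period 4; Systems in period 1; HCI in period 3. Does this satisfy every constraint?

No. HCI is a prerequisite for Topology this term is not satisfied.

HCI is a prerequisite for Topology this term — violated.
The Systems session must be before the Chem session — holds.
Prof. Cyd teaches both HCI and Topology — holds.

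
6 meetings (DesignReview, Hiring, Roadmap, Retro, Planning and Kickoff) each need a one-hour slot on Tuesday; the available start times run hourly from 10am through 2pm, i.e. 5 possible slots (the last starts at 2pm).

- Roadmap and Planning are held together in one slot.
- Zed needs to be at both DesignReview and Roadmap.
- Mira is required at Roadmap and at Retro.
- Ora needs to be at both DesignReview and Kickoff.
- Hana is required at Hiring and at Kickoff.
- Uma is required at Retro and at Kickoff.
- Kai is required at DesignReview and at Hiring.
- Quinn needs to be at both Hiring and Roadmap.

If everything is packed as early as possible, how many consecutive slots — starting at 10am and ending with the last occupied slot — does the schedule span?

Check 2 slots directly (anything shorter is at least as hard).
Could 2 slots be enough, i.e. nothing placed later than 11am? No: DesignReview, Hiring and Roadmap must all be in different slots (DesignReview/Hiring can't share; DesignReview/Roadmap can't share; Hiring/Roadmap can't share), but only 2 slots are available: 3 meetings can't fit in 2 distinct slots.
So 2 slots is not enough.
3 works (last occupied slot: 12pm): for example Kickoff -> 12pm, DesignReview -> 10am, Hiring -> 11am, Roadmap -> 12pm, Planning -> 12pm, Retro -> 10am.

3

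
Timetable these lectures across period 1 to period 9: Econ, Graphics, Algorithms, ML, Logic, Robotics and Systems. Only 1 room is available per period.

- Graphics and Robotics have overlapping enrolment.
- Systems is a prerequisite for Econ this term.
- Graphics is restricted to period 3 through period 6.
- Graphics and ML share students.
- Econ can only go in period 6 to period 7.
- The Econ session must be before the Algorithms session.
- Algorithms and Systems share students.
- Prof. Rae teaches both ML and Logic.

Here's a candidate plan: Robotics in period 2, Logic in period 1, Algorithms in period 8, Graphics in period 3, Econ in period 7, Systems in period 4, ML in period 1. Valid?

Graphics is restricted to period 3 through period 6 — holds.
Econ can only go in period 6 to period 7 — holds.
Prof. Rae teaches both ML and Logic — violated.
The Econ session must be before the Algorithms session — holds.
Only 1 room is available per period — violated.
Systems is a prerequisite for Econ this term — holds.
Graphics and Robotics have overlapping enrolment — holds.
Algorithms and Systems share students — holds.
Graphics and ML share students — holds.

No. Prof. Rae teaches both ML and Logic is not satisfied.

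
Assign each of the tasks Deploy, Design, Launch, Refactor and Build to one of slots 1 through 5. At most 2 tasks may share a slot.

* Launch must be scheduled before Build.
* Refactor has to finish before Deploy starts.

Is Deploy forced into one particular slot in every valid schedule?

No

Deploy can be 2 (e.g. Design -> 3, Launch -> 1, Deploy -> 2, Build -> 2, Refactor -> 1) or 3 (e.g. Build=2, Design=2, Deploy=3, Launch=1, Refactor=1).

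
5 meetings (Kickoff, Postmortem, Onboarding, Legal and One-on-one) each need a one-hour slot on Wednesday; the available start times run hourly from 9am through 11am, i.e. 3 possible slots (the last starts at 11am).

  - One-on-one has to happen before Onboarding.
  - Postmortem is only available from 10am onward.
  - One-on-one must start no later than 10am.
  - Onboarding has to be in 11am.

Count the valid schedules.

36

Splitting on Kickoff: it can be 9am (12), 10am (12), 11am (12). Listing each branch's schedules as (Postmortem, Onboarding, Legal, One-on-one):
Kickoff=9am: (10am,11am,9am,9am) (10am,11am,9am,10am) (10am,11am,10am,9am) (10am,11am,10am,10am) (10am,11am,11am,9am) (10am,11am,11am,10am) (11am,11am,9am,9am) (11am,11am,9am,10am) (11am,11am,10am,9am) (11am,11am,10am,10am) (11am,11am,11am,9am) (11am,11am,11am,10am) — 12.
Kickoff=10am: (10am,11am,9am,9am) (10am,11am,9am,10am) (10am,11am,10am,9am) (10am,11am,10am,10am) (10am,11am,11am,9am) (10am,11am,11am,10am) (11am,11am,9am,9am) (11am,11am,9am,10am) (11am,11am,10am,9am) (11am,11am,10am,10am) (11am,11am,11am,9am) (11am,11am,11am,10am) — 12.
Kickoff=11am: (10am,11am,9am,9am) (10am,11am,9am,10am) (10am,11am,10am,9am) (10am,11am,10am,10am) (10am,11am,11am,9am) (10am,11am,11am,10am) (11am,11am,9am,9am) (11am,11am,9am,10am) (11am,11am,10am,9am) (11am,11am,10am,10am) (11am,11am,11am,9am) (11am,11am,11am,10am) — 12.
Summing: 12 + 12 + 12 = 36.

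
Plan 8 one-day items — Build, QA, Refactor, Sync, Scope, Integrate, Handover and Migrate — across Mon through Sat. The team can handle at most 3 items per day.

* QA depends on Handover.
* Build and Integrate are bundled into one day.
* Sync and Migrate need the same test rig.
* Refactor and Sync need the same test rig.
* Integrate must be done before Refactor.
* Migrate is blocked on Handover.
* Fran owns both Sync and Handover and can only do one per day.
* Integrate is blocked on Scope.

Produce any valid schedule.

Scope=Mon, Build=Tue, Migrate=Wed, Handover=Mon, Refactor=Wed, Sync=Thu, QA=Tue, Integrate=Tue

Checking: Scope(Mon) before Integrate(Tue); Handover(Mon) before Migrate(Wed); Handover(Mon) before QA(Tue); Integrate(Tue) before Refactor(Wed); Sync(Thu) != Handover(Mon); Refactor(Wed) != Sync(Thu); Sync(Thu) != Migrate(Wed); Build = Integrate = Tue; max 3 per day (cap 3).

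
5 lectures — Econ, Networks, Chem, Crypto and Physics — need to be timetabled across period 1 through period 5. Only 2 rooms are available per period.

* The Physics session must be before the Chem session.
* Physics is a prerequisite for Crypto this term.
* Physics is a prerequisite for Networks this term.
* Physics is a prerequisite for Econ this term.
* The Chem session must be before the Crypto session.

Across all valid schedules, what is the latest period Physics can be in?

Downstream work caps Physics at period 3.
Physics at period 3 is achievable: Crypto=period 5, Physics=period 3, Chem=period 4, Networks=period 5, Econ=period 4.

period 3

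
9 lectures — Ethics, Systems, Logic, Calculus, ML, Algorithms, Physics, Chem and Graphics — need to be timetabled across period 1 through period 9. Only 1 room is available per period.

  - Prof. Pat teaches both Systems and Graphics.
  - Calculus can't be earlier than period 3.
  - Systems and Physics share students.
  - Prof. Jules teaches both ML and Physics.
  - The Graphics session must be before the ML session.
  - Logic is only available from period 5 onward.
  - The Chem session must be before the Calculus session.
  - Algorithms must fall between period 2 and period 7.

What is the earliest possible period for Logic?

Logic is available from period 5.
Logic at period 5 is achievable: Ethics in period 7, Algorithms in period 2, Logic in period 5, Graphics in period 4, Physics in period 9, Systems in period 8, ML in period 6, Calculus in period 3, Chem in period 1.

period 5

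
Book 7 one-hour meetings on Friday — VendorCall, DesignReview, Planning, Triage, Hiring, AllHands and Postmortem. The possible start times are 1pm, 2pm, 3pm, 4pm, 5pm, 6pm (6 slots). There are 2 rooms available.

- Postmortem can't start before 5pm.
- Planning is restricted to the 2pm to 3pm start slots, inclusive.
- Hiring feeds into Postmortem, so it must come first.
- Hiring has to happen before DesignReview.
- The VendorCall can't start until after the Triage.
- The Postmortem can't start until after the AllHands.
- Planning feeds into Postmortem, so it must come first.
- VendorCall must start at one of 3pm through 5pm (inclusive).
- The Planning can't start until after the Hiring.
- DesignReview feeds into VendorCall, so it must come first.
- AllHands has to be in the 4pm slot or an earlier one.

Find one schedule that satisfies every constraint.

Hiring=1pm; VendorCall=3pm; Planning=2pm; AllHands=3pm; Triage=1pm; Postmortem=5pm; DesignReview=2pm

Checking: Hiring(1pm) before Postmortem(5pm); DesignReview(2pm) before VendorCall(3pm); Planning(2pm) before Postmortem(5pm); Hiring(1pm) before Planning(2pm); Hiring(1pm) before DesignReview(2pm); Triage(1pm) before VendorCall(3pm); AllHands(3pm) before Postmortem(5pm); AllHands=3pm in [1pm,4pm]; Postmortem=5pm in [5pm,6pm]; Planning=2pm in [2pm,3pm]; VendorCall=3pm in [3pm,5pm]; max 2 per slot (cap 2).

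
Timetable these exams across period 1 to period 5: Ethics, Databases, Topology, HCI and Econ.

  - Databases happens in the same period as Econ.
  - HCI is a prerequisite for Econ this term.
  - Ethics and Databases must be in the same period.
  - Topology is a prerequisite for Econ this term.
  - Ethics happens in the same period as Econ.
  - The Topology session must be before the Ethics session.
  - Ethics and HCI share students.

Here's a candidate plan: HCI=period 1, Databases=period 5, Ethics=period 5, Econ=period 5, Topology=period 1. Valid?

Yes

Ethics and Databases must be in the same period — holds.
Topology is a prerequisite for Econ this term — holds.
Ethics happens in the same period as Econ — holds.
Ethics and HCI share students — holds.
The Topology session must be before the Ethics session — holds.
Databases happens in the same period as Econ — holds.
HCI is a prerequisite for Econ this term — holds.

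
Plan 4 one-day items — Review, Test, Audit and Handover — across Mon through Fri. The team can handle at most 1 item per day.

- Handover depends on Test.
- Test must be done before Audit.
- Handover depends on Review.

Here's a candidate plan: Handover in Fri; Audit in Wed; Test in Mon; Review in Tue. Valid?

Handover depends on Review — holds.
Test must be done before Audit — holds.
The team can handle at most 1 item per day — holds.
Handover depends on Test — holds.

Yes, all constraints hold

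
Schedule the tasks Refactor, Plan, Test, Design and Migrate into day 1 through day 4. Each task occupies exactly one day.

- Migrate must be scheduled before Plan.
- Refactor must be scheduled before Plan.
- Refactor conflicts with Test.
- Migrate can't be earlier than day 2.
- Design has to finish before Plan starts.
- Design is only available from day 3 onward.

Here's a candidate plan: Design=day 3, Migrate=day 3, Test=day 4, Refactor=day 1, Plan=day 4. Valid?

Yes, all constraints hold

Refactor must be scheduled before Plan — holds.
Refactor conflicts with Test — holds.
Migrate must be scheduled before Plan — holds.
Design is only available from day 3 onward — holds.
Design has to finish before Plan starts — holds.
Migrate can't be earlier than day 2 — holds.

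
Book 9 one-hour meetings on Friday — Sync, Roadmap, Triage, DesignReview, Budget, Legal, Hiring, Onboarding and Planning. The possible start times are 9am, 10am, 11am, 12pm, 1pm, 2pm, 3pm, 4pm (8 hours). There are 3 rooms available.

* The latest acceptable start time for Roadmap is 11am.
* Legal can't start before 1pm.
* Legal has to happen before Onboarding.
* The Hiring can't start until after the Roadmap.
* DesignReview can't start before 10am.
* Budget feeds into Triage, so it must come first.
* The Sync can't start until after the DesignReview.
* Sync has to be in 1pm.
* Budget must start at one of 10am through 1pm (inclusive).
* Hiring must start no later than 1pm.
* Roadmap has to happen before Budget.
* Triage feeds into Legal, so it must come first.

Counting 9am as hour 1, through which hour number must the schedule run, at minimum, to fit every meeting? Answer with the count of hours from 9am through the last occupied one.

6 hours

The precedence chain requires at least 5 distinct hours.
With at most 3 per hour and 9 meetings, at least 3 hours are needed.
Propagating the time windows through the other constraints, Onboarding can't land before 2pm — that is hour 6 counting from 9am — so the schedule must run through at least 6 hours.
6 works (last occupied hour: 2pm): for example Budget -> 10am, Onboarding -> 2pm, Planning -> 9am, Roadmap -> 9am, Legal -> 1pm, Triage -> 11am, Hiring -> 10am, Sync -> 1pm, DesignReview -> 10am.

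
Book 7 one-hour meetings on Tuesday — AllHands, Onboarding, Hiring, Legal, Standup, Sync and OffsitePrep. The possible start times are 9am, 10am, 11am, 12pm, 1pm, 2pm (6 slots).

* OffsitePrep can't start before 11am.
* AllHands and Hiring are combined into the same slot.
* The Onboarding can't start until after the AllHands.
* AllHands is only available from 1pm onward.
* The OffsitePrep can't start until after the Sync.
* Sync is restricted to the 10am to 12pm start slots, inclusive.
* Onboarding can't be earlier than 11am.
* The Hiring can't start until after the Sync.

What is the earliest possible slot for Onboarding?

2pm

Onboarding is available from 11am; precedence pushes Onboarding to at least 2pm.
Onboarding at 2pm is achievable: AllHands=1pm; Sync=10am; Legal=9am; Onboarding=2pm; Hiring=1pm; OffsitePrep=11am; Standup=9am.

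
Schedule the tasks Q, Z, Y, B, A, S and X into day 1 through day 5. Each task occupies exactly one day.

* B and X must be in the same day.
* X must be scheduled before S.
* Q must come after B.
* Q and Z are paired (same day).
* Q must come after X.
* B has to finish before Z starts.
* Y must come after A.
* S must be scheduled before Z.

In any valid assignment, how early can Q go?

Q must be in the same day as Z, which can't be before day 3, so Q is at least day 3.
Q at day 3 is achievable: B -> day 1; A -> day 1; X -> day 1; Q -> day 3; Z -> day 3; S -> day 2; Y -> day 2.

day 3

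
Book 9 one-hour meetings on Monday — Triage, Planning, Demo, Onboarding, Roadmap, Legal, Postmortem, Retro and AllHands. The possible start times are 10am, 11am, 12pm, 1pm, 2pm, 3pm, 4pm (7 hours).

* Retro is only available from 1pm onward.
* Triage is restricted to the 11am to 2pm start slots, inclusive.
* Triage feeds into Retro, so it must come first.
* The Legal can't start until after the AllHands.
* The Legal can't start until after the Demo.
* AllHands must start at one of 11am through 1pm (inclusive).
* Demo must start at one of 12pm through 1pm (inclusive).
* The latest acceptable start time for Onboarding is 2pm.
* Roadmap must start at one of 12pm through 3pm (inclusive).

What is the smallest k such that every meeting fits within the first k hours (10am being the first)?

4 hours

The precedence chain requires at least 2 distinct hours.
Retro can't be placed before 1pm — that is hour 4 counting from 10am — so the schedule must run through at least 4 hours.
4 works (last occupied hour: 1pm): for example Demo=12pm, Postmortem=10am, Onboarding=10am, Retro=1pm, AllHands=11am, Triage=11am, Legal=1pm, Planning=10am, Roadmap=12pm.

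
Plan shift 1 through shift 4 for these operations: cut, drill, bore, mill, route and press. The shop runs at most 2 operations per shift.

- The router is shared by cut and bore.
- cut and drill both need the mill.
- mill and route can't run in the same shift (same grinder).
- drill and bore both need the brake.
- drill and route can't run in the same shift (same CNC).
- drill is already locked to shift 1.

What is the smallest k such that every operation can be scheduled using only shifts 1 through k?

3

With at most 2 per shift and 6 operations, at least 3 shifts are needed.
3 works (last occupied shift: shift 3): for example bore in shift 3; press in shift 3; cut in shift 2; drill in shift 1; route in shift 2; mill in shift 1.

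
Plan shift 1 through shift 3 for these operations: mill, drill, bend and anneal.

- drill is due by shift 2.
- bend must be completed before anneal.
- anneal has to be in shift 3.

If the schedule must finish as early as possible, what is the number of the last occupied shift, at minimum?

shift 3

The precedence chain requires at least 2 distinct shifts.
anneal can't be placed before shift 3, so the schedule must run through at least shift 3.
3 works (last occupied shift: shift 3): for example anneal in shift 3; drill in shift 1; mill in shift 1; bend in shift 1.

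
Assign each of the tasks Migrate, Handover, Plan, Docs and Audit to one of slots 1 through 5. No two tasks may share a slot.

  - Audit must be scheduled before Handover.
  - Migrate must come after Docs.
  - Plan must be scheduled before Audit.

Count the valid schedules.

Splitting on Migrate: it can be 2 (1), 3 (2), 4 (3), 5 (4). Listing each branch's schedules as (Handover, Plan, Docs, Audit):
Migrate=2: (5,3,1,4) — 1.
Migrate=3: (5,1,2,4) (5,2,1,4) — 2.
Migrate=4: (5,1,2,3) (5,1,3,2) (5,2,1,3) — 3.
Migrate=5: (3,1,4,2) (4,1,2,3) (4,1,3,2) (4,2,1,3) — 4.
Summing: 1 + 2 + 3 + 4 = 10.

10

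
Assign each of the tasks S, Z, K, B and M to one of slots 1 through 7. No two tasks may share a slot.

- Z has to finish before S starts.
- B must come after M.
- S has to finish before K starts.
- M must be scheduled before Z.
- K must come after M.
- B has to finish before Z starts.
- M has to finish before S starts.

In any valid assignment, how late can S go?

Precedence pushes S to at least 4; downstream work caps S at 6.
S at 6 is achievable: Z=3, B=2, M=1, S=6, K=7.

6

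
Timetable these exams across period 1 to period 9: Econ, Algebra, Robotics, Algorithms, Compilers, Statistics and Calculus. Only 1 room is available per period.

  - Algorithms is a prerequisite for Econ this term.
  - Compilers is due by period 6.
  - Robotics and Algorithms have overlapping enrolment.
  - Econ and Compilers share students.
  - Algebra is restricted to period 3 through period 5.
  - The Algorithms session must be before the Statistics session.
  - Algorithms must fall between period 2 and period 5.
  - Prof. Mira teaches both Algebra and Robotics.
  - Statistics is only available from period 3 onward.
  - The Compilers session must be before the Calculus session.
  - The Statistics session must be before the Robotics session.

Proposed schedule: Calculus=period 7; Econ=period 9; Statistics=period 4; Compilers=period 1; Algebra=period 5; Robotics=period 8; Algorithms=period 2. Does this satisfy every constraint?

Only 1 room is available per period — holds.
Prof. Mira teaches both Algebra and Robotics — holds.
The Algorithms session must be before the Statistics session — holds.
Robotics and Algorithms have overlapping enrolment — holds.
Statistics is only available from period 3 onward — holds.
The Statistics session must be before the Robotics session — holds.
Algorithms must fall between period 2 and period 5 — holds.
Algorithms is a prerequisite for Econ this term — holds.
Algebra is restricted to period 3 through period 5 — holds.
Econ and Compilers share students — holds.
Compilers is due by period 6 — holds.
The Compilers session must be before the Calculus session — holds.

Yes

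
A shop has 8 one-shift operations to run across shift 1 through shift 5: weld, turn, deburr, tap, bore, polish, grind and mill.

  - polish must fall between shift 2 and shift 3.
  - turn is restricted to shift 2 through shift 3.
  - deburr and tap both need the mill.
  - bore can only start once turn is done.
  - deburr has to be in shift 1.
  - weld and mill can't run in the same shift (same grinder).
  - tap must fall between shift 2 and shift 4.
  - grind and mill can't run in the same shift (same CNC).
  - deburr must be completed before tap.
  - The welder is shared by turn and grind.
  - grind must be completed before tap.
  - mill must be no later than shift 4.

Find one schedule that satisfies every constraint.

polish=shift 2; tap=shift 2; grind=shift 1; deburr=shift 1; bore=shift 3; turn=shift 2; weld=shift 1; mill=shift 2

Checking: grind(shift 1) before tap(shift 2); deburr(shift 1) before tap(shift 2); turn(shift 2) before bore(shift 3); grind(shift 1) != mill(shift 2); deburr(shift 1) != tap(shift 2); weld(shift 1) != mill(shift 2); turn(shift 2) != grind(shift 1); turn=shift 2 in [shift 2,shift 3]; tap=shift 2 in [shift 2,shift 4]; mill=shift 2 in [shift 1,shift 4]; deburr=shift 1 in [shift 1,shift 1]; polish=shift 2 in [shift 2,shift 3].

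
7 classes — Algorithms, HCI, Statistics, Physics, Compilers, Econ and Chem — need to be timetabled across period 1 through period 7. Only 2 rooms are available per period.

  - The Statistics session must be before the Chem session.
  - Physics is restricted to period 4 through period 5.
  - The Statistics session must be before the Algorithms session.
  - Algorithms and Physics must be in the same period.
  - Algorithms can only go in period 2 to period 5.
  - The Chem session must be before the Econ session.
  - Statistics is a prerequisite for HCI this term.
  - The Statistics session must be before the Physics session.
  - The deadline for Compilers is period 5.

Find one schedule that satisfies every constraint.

Algorithms in period 4; Compilers in period 1; Physics in period 4; Statistics in period 1; HCI in period 2; Chem in period 2; Econ in period 3

Checking: Statistics(period 1) before Algorithms(period 4); Statistics(period 1) before HCI(period 2); Chem(period 2) before Econ(period 3); Statistics(period 1) before Chem(period 2); Statistics(period 1) before Physics(period 4); Algorithms = Physics = period 4; Compilers=period 1 in [period 1,period 5]; Algorithms=period 4 in [period 2,period 5]; Physics=period 4 in [period 4,period 5]; max 2 per period (cap 2).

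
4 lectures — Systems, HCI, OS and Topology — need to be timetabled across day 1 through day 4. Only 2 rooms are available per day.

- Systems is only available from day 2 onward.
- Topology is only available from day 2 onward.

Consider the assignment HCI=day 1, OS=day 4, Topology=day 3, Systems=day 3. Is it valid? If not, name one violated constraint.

Topology is only available from day 2 onward — holds.
Systems is only available from day 2 onward — holds.
Only 2 rooms are available per day — holds.

Yes, all constraints hold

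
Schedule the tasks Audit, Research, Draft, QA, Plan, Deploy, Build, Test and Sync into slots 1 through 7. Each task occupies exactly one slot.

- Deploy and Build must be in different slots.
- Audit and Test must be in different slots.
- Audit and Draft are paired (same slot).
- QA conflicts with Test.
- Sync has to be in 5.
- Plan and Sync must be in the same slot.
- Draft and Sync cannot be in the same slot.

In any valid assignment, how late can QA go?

7

QA at 7 is achievable: Build in 2, Research in 1, Sync in 5, Deploy in 1, QA in 7, Test in 2, Draft in 1, Plan in 5, Audit in 1.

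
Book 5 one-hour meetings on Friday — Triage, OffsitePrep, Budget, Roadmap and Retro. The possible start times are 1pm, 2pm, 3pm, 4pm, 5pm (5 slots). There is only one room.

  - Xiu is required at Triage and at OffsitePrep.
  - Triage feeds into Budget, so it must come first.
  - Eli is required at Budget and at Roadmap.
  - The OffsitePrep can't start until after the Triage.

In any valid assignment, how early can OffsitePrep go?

Precedence pushes OffsitePrep to at least 2pm.
OffsitePrep at 2pm is achievable: OffsitePrep in 2pm; Triage in 1pm; Budget in 3pm; Retro in 5pm; Roadmap in 4pm.

2pm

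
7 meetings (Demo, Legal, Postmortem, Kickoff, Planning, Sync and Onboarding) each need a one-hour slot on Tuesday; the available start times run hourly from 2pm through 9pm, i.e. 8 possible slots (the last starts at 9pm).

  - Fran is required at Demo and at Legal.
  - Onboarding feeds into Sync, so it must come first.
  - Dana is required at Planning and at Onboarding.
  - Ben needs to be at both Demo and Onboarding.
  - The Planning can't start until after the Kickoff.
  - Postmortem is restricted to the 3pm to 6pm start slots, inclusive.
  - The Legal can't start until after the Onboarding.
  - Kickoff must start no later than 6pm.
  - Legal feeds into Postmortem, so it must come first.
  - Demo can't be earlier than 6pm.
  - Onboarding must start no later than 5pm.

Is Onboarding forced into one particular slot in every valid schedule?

No

Onboarding can be 2pm (e.g. Planning -> 3pm, Kickoff -> 2pm, Sync -> 3pm, Onboarding -> 2pm, Postmortem -> 4pm, Demo -> 6pm, Legal -> 3pm) or 3pm (e.g. Postmortem in 5pm; Demo in 6pm; Planning in 4pm; Sync in 4pm; Legal in 4pm; Kickoff in 2pm; Onboarding in 3pm).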